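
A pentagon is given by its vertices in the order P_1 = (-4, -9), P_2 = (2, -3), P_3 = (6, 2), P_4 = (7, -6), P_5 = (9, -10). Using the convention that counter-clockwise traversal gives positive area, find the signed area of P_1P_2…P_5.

-67.5

Apply the shoelace formula: 2A = Σ (x_i·y_{i+1} − x_{i+1}·y_i), indices taken mod 5.
Cross-terms: 30, 22, -50, -16, -121  ⇒  Σ = -135
Signed area = Σ/2 = -67.5 (negative ⇒ clockwise traversal).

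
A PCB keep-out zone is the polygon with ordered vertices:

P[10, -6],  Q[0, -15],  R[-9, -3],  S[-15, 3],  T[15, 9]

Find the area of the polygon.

Σ = (-150) + (-135) + (-72) + (-180) + (-180) = -717
Area = |Σ|/2 = 358.5.

358.5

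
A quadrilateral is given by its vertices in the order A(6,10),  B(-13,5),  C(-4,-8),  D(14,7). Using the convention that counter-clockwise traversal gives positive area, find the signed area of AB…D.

233

Apply the shoelace (surveyor's) formula: 2A = Σ (x_i·y_{i+1} − x_{i+1}·y_i), indices taken mod 4.
Σ = (160) + (124) + (84) + (98) = 466
Signed area = Σ/2 = 233 (positive ⇒ counter-clockwise traversal).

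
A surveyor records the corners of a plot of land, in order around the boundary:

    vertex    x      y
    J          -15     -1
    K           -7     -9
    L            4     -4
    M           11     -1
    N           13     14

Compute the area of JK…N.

298

Apply Gauss's area formula: 2A = Σ (x_i·y_{i+1} − x_{i+1}·y_i), indices taken mod 5.
Σ = (128) + (64) + (40) + (167) + (197) = 596
Area = |Σ|/2 = 298.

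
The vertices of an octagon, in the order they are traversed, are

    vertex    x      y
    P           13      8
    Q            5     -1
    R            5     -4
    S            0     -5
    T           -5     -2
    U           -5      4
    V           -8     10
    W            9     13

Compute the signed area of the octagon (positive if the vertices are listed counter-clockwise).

-228.5

Apply the shoelace formula: 2A = Σ (x_i·y_{i+1} − x_{i+1}·y_i), indices taken mod 8.
Σ = (-53) + (-15) + (-25) + (-25) + (-30) + (-18) + (-194) + (-97) = -457
Signed area = Σ/2 = -228.5 (negative ⇒ clockwise traversal).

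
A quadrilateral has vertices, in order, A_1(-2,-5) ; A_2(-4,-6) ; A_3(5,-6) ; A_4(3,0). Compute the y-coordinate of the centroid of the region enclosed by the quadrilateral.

Apply Gauss's area formula. First the cross-terms c_i = x_i·y_{i+1} − x_{i+1}·y_i:
  -8, 54, 18, -15  ⇒  2A = 49, A = 24.5.
Then Σ (y_i + y_{i+1})·c_i = -593, so ȳ = -593 / (6·24.5) = -593/147.

-593/147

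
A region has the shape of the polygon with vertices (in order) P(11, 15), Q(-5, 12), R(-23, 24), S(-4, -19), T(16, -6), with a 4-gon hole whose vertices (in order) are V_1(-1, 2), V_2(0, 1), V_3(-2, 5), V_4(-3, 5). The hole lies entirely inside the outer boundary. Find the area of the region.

Outer boundary:
Apply the surveyor's formula: 2A = Σ (x_i·y_{i+1} − x_{i+1}·y_i), indices taken mod 5.
Σ = (207) + (156) + (533) + (328) + (306) = 1530
Area = |Σ|/2 = 765.
Hole:
Apply the shoelace (surveyor's) formula: 2A = Σ (x_i·y_{i+1} − x_{i+1}·y_i), indices taken mod 4.
Cross-terms: -1, 2, 5, -1  ⇒  Σ = 5
Area = |Σ|/2 = 2.5.
Net area = 765 − 2.5 = 762.5.

762.5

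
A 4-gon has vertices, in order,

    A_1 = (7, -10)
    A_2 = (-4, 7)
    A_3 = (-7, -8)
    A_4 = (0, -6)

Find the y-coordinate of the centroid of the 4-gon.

Apply the shoelace formula. First the cross-terms c_i = x_i·y_{i+1} − x_{i+1}·y_i:
  9, 81, 42, 42  ⇒  2A = 174, A = 87.
Then Σ (y_i + y_{i+1})·c_i = -1368, so ȳ = -1368 / (6·87) = -76/29.

-76/29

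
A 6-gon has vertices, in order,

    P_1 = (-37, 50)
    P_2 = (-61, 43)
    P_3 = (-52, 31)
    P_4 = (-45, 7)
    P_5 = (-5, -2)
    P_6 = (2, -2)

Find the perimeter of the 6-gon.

|P_1P_2| = √((-24)² + (-7)²) = √625 = 25
|P_2P_3| = √((9)² + (-12)²) = √225 = 15
|P_3P_4| = √((7)² + (-24)²) = √625 = 25
|P_4P_5| = √((40)² + (-9)²) = √1681 = 41
|P_5P_6| = √((7)² + (0)²) = √49 = 7
|P_6P_1| = √((-39)² + (52)²) = √4225 = 65
Perimeter = 25 + 15 + 25 + 41 + 7 + 65 = 178.

178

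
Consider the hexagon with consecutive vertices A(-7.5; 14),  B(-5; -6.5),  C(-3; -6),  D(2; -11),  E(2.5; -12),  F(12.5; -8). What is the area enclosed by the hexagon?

Apply the surveyor's formula: 2A = Σ (x_i·y_{i+1} − x_{i+1}·y_i), indices taken mod 6.
A→B: (-7.5)(-6.5) − (-5)(14) = 118.75
B→C: (-5)(-6) − (-3)(-6.5) = 10.5
C→D: (-3)(-11) − (2)(-6) = 45
D→E: (2)(-12) − (2.5)(-11) = 3.5
E→F: (2.5)(-8) − (12.5)(-12) = 130
F→A: (12.5)(14) − (-7.5)(-8) = 115
Σ = 422.75
Area = |Σ|/2 = 211.375.

211.375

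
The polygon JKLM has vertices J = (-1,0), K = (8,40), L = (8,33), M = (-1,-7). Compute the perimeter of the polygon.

96

|JK| = √((9)² + (40)²) = √1681 = 41
|KL| = √((0)² + (-7)²) = √49 = 7
|LM| = √((-9)² + (-40)²) = √1681 = 41
|MJ| = √((0)² + (7)²) = √49 = 7
Perimeter = 41 + 7 + 41 + 7 = 96.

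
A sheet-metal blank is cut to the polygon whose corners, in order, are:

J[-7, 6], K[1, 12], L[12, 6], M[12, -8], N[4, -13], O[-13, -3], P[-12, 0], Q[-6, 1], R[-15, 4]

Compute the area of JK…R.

Apply the shoelace (surveyor's) formula: 2A = Σ (x_i·y_{i+1} − x_{i+1}·y_i), indices taken mod 9.
Σ = (-90) + (-138) + (-168) + (-124) + (-181) + (-36) + (-12) + (-9) + (-62) = -820
Area = |Σ|/2 = 410.

410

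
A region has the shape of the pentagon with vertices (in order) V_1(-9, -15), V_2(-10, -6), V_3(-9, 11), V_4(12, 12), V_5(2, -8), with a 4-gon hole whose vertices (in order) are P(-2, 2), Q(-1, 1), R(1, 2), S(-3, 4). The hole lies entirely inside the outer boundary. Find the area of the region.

Outer boundary:
Apply the shoelace formula: 2A = Σ (x_i·y_{i+1} − x_{i+1}·y_i), indices taken mod 5.
V_1→V_2: (-9)(-6) − (-10)(-15) = -96
V_2→V_3: (-10)(11) − (-9)(-6) = -164
V_3→V_4: (-9)(12) − (12)(11) = -240
V_4→V_5: (12)(-8) − (2)(12) = -120
V_5→V_1: (2)(-15) − (-9)(-8) = -102
Σ = -722
Area = |Σ|/2 = 361.
Hole:
Apply the shoelace (surveyor's) formula: 2A = Σ (x_i·y_{i+1} − x_{i+1}·y_i), indices taken mod 4.
Σ = (0) + (-3) + (10) + (2) = 9
Area = |Σ|/2 = 4.5.
Net area = 361 − 4.5 = 356.5.

356.5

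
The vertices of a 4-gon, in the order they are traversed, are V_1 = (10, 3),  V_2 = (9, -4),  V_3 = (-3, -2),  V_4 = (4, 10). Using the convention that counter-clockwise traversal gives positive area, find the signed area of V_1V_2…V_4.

Apply the surveyor's formula: 2A = Σ (x_i·y_{i+1} − x_{i+1}·y_i), indices taken mod 4.
Σ = (-67) + (-30) + (-22) + (-88) = -207
Signed area = Σ/2 = -103.5 (negative ⇒ clockwise traversal).

-103.5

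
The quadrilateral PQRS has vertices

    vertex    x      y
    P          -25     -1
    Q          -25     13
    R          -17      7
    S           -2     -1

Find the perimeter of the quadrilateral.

|PQ| = √((0)² + (14)²) = √196 = 14
|QR| = √((8)² + (-6)²) = √100 = 10
|RS| = √((15)² + (-8)²) = √289 = 17
|SP| = √((-23)² + (0)²) = √529 = 23
Perimeter = 14 + 10 + 17 + 23 = 64.

64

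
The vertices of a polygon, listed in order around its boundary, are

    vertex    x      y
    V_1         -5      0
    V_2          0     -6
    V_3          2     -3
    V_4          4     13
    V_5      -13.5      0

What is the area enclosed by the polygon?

127.75

Apply Gauss's area formula: 2A = Σ (x_i·y_{i+1} − x_{i+1}·y_i), indices taken mod 5.
Σ = (30) + (12) + (38) + (175.5) + (0) = 255.5
Area = |Σ|/2 = 127.75.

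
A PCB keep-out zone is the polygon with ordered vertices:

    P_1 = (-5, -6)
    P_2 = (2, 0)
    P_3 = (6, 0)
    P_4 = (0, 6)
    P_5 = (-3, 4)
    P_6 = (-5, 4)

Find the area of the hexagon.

Apply the shoelace (surveyor's) formula: 2A = Σ (x_i·y_{i+1} − x_{i+1}·y_i), indices taken mod 6.
Σ = (12) + (0) + (36) + (18) + (8) + (50) = 124
Area = |Σ|/2 = 62.

62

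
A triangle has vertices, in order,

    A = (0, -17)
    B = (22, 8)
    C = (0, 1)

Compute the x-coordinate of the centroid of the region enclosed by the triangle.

Apply the shoelace (surveyor's) formula. First the cross-terms c_i = x_i·y_{i+1} − x_{i+1}·y_i:
  374, 22, 0  ⇒  2A = 396, A = 198.
Then Σ (x_i + x_{i+1})·c_i = 8712, so x̄ = 8712 / (6·198) = 22/3.

22/3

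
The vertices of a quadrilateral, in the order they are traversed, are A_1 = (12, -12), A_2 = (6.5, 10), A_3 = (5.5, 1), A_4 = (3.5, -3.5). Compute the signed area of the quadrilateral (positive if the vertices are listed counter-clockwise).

63.375

Σ = (198) + (-48.5) + (-22.75) + (0) = 126.75
Signed area = Σ/2 = 63.375 (positive ⇒ counter-clockwise traversal).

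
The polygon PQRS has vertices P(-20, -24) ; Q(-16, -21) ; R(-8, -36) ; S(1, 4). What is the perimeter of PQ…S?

98

|PQ| = √((4)² + (3)²) = √25 = 5
|QR| = √((8)² + (-15)²) = √289 = 17
|RS| = √((9)² + (40)²) = √1681 = 41
|SP| = √((-21)² + (-28)²) = √1225 = 35
Perimeter = 5 + 17 + 41 + 35 = 98.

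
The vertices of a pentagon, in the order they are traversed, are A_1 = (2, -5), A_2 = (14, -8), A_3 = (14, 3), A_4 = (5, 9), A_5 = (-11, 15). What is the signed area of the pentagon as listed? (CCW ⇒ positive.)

259

Apply the shoelace formula: 2A = Σ (x_i·y_{i+1} − x_{i+1}·y_i), indices taken mod 5.
Cross-terms: 54, 154, 111, 174, 25  ⇒  Σ = 518
Signed area = Σ/2 = 259 (positive ⇒ counter-clockwise traversal).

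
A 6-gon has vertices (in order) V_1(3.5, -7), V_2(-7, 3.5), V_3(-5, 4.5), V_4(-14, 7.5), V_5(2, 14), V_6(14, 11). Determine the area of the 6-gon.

V_1→V_2: (3.5)(3.5) − (-7)(-7) = -36.75
V_2→V_3: (-7)(4.5) − (-5)(3.5) = -14
V_3→V_4: (-5)(7.5) − (-14)(4.5) = 25.5
V_4→V_5: (-14)(14) − (2)(7.5) = -211
V_5→V_6: (2)(11) − (14)(14) = -174
V_6→V_1: (14)(-7) − (3.5)(11) = -136.5
Σ = -546.75
Area = |Σ|/2 = 273.375.

273.375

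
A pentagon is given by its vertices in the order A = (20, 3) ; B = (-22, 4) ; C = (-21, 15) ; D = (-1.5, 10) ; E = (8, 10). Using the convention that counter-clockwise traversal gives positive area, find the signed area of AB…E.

Cross-terms: 146, -246, -187.5, -95, -176  ⇒  Σ = -558.5
Signed area = Σ/2 = -279.25 (negative ⇒ clockwise traversal).

-279.25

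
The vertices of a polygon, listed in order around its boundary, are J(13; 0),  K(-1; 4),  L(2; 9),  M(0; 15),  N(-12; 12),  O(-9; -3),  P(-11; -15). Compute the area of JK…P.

343

Apply the shoelace (surveyor's) formula: 2A = Σ (x_i·y_{i+1} − x_{i+1}·y_i), indices taken mod 7.
J→K: (13)(4) − (-1)(0) = 52
K→L: (-1)(9) − (2)(4) = -17
L→M: (2)(15) − (0)(9) = 30
M→N: (0)(12) − (-12)(15) = 180
N→O: (-12)(-3) − (-9)(12) = 144
O→P: (-9)(-15) − (-11)(-3) = 102
P→J: (-11)(0) − (13)(-15) = 195
Σ = 686
Area = |Σ|/2 = 343.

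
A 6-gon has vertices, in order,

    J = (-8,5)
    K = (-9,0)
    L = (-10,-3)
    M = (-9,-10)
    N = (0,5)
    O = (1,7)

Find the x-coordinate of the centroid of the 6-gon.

-673/117

Apply Gauss's area formula. First the cross-terms c_i = x_i·y_{i+1} − x_{i+1}·y_i:
  45, 27, 73, -45, -5, 61  ⇒  2A = 156, A = 78.
Then Σ (x_i + x_{i+1})·c_i = -2692, so x̄ = -2692 / (6·78) = -673/117.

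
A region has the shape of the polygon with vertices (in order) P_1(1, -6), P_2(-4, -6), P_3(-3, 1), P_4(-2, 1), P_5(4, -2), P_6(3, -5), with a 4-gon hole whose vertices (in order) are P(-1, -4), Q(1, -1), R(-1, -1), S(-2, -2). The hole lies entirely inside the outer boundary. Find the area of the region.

Outer boundary:
Apply the shoelace (surveyor's) formula: 2A = Σ (x_i·y_{i+1} − x_{i+1}·y_i), indices taken mod 6.
P_1→P_2: (1)(-6) − (-4)(-6) = -30
P_2→P_3: (-4)(1) − (-3)(-6) = -22
P_3→P_4: (-3)(1) − (-2)(1) = -1
P_4→P_5: (-2)(-2) − (4)(1) = 0
P_5→P_6: (4)(-5) − (3)(-2) = -14
P_6→P_1: (3)(-6) − (1)(-5) = -13
Σ = -80
Area = |Σ|/2 = 40.
Hole:
Apply the surveyor's formula: 2A = Σ (x_i·y_{i+1} − x_{i+1}·y_i), indices taken mod 4.
Cross-terms: 5, -2, 0, 6  ⇒  Σ = 9
Area = |Σ|/2 = 4.5.
Net area = 40 − 4.5 = 35.5.

35.5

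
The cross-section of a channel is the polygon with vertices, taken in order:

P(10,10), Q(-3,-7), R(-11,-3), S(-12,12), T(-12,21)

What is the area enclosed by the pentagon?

Apply Gauss's area formula: 2A = Σ (x_i·y_{i+1} − x_{i+1}·y_i), indices taken mod 5.
Σ = (-40) + (-68) + (-168) + (-108) + (-330) = -714
Area = |Σ|/2 = 357.

357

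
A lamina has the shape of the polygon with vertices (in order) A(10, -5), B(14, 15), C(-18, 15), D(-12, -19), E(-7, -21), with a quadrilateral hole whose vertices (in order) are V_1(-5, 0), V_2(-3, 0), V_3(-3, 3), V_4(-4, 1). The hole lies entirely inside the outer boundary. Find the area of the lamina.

790.5

Outer boundary:
Apply the shoelace formula: 2A = Σ (x_i·y_{i+1} − x_{i+1}·y_i), indices taken mod 5.
Σ = (220) + (480) + (522) + (119) + (245) = 1586
Area = |Σ|/2 = 793.
Hole:
Apply the surveyor's formula: 2A = Σ (x_i·y_{i+1} − x_{i+1}·y_i), indices taken mod 4.
Σ = (0) + (-9) + (9) + (5) = 5
Area = |Σ|/2 = 2.5.
Net area = 793 − 2.5 = 790.5.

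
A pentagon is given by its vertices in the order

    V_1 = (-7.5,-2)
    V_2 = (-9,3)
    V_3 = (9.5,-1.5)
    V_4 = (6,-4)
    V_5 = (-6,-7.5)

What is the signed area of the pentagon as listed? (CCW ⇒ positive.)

Apply the shoelace formula: 2A = Σ (x_i·y_{i+1} − x_{i+1}·y_i), indices taken mod 5.
Σ = (-40.5) + (-15) + (-29) + (-69) + (-44.25) = -197.75
Signed area = Σ/2 = -98.875 (negative ⇒ clockwise traversal).

-98.875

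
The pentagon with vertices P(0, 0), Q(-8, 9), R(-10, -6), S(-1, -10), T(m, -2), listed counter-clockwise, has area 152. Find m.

Write out the shoelace sum; only the two edges meeting at T involve m:
2·Area = [((-1)·(-2) − m·(-10)) + (m·0 − 0·(-2))] + 232
       = 10·m + 234 = 304
⇒ m = 7.

7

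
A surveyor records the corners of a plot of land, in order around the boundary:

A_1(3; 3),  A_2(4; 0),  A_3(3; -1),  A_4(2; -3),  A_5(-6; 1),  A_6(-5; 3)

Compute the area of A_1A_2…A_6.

Apply the shoelace formula: 2A = Σ (x_i·y_{i+1} − x_{i+1}·y_i), indices taken mod 6.
Cross-terms: -12, -4, -7, -16, -13, -24  ⇒  Σ = -76
Area = |Σ|/2 = 38.

38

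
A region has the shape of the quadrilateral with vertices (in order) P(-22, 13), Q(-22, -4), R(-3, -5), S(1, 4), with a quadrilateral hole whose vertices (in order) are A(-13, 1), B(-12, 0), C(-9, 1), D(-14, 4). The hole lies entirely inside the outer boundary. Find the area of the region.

Outer boundary:
Apply the surveyor's formula: 2A = Σ (x_i·y_{i+1} − x_{i+1}·y_i), indices taken mod 4.
Σ = (374) + (98) + (-7) + (101) = 566
Area = |Σ|/2 = 283.
Hole:
Apply the shoelace (surveyor's) formula: 2A = Σ (x_i·y_{i+1} − x_{i+1}·y_i), indices taken mod 4.
Cross-terms: 12, -12, -22, 38  ⇒  Σ = 16
Area = |Σ|/2 = 8.
Net area = 283 − 8 = 275.

275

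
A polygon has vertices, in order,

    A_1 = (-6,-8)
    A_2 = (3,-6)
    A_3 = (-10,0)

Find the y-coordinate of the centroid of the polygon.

Apply the shoelace formula. First the cross-terms c_i = x_i·y_{i+1} − x_{i+1}·y_i:
  60, -60, 80  ⇒  2A = 80, A = 40.
Then Σ (y_i + y_{i+1})·c_i = -1120, so ȳ = -1120 / (6·40) = -14/3.

-14/3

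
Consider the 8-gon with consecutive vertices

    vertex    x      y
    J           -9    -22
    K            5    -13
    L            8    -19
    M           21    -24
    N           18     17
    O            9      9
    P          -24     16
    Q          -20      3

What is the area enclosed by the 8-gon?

1158

Cross-terms: 227, 9, 207, 789, 9, 360, 248, 467  ⇒  Σ = 2316
Area = |Σ|/2 = 1158.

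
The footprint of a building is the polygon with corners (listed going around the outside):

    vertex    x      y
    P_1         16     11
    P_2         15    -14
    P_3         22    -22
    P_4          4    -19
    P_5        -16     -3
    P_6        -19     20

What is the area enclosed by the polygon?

981.5

Apply Gauss's area formula: 2A = Σ (x_i·y_{i+1} − x_{i+1}·y_i), indices taken mod 6.
P_1→P_2: (16)(-14) − (15)(11) = -389
P_2→P_3: (15)(-22) − (22)(-14) = -22
P_3→P_4: (22)(-19) − (4)(-22) = -330
P_4→P_5: (4)(-3) − (-16)(-19) = -316
P_5→P_6: (-16)(20) − (-19)(-3) = -377
P_6→P_1: (-19)(11) − (16)(20) = -529
Σ = -1963
Area = |Σ|/2 = 981.5.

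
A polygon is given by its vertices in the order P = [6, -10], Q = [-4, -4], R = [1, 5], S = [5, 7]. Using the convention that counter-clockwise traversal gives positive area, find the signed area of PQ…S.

-95

Apply the shoelace formula: 2A = Σ (x_i·y_{i+1} − x_{i+1}·y_i), indices taken mod 4.
Σ = (-64) + (-16) + (-18) + (-92) = -190
Signed area = Σ/2 = -95 (negative ⇒ clockwise traversal).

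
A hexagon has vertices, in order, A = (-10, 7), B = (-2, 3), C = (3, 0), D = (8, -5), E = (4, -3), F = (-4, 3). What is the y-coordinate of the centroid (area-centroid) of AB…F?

Apply the shoelace formula. First the cross-terms c_i = x_i·y_{i+1} − x_{i+1}·y_i:
  -16, -9, -15, -4, 0, 2  ⇒  2A = -42, A = -21.
Then Σ (y_i + y_{i+1})·c_i = -60, so ȳ = -60 / (6·(-21)) = 10/21.

10/21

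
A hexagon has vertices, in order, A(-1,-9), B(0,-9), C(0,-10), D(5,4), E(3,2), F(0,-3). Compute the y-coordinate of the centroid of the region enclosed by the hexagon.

-143/45

Apply the surveyor's formula. First the cross-terms c_i = x_i·y_{i+1} − x_{i+1}·y_i:
  9, 0, 50, -2, -9, -3  ⇒  2A = 45, A = 22.5.
Then Σ (y_i + y_{i+1})·c_i = -429, so ȳ = -429 / (6·22.5) = -143/45.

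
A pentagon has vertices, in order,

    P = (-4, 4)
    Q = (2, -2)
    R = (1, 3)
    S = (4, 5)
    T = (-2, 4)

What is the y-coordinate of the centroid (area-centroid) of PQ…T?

50/21

Apply the shoelace formula. First the cross-terms c_i = x_i·y_{i+1} − x_{i+1}·y_i:
  0, 8, -7, 26, 8  ⇒  2A = 35, A = 17.5.
Then Σ (y_i + y_{i+1})·c_i = 250, so ȳ = 250 / (6·17.5) = 50/21.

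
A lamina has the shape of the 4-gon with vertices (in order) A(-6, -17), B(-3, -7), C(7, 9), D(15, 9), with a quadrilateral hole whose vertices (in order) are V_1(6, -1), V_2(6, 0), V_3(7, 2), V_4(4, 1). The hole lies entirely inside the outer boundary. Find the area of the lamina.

Outer boundary:
Apply the shoelace formula: 2A = Σ (x_i·y_{i+1} − x_{i+1}·y_i), indices taken mod 4.
A→B: (-6)(-7) − (-3)(-17) = -9
B→C: (-3)(9) − (7)(-7) = 22
C→D: (7)(9) − (15)(9) = -72
D→A: (15)(-17) − (-6)(9) = -201
Σ = -260
Area = |Σ|/2 = 130.
Hole:
Apply the shoelace (surveyor's) formula: 2A = Σ (x_i·y_{i+1} − x_{i+1}·y_i), indices taken mod 4.
Cross-terms: 6, 12, -1, -10  ⇒  Σ = 7
Area = |Σ|/2 = 3.5.
Net area = 130 − 3.5 = 126.5.

126.5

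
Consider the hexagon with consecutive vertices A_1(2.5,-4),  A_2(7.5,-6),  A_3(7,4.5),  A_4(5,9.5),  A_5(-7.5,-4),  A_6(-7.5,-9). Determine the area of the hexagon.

Apply the surveyor's formula: 2A = Σ (x_i·y_{i+1} − x_{i+1}·y_i), indices taken mod 6.
Σ = (15) + (75.75) + (44) + (51.25) + (37.5) + (52.5) = 276
Area = |Σ|/2 = 138.

138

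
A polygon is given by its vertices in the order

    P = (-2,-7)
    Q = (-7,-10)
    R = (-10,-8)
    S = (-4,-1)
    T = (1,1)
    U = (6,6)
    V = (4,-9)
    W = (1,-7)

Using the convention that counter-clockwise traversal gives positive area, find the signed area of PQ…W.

-108

Apply the shoelace formula: 2A = Σ (x_i·y_{i+1} − x_{i+1}·y_i), indices taken mod 8.
Cross-terms: -29, -44, -22, -3, 0, -78, -19, -21  ⇒  Σ = -216
Signed area = Σ/2 = -108 (negative ⇒ clockwise traversal).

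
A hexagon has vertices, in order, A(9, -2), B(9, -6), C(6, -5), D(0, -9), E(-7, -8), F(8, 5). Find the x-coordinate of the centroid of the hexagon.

279/97

Apply the surveyor's formula. First the cross-terms c_i = x_i·y_{i+1} − x_{i+1}·y_i:
  -36, -9, -54, -63, 29, -61  ⇒  2A = -194, A = -97.
Then Σ (x_i + x_{i+1})·c_i = -1674, so x̄ = -1674 / (6·(-97)) = 279/97.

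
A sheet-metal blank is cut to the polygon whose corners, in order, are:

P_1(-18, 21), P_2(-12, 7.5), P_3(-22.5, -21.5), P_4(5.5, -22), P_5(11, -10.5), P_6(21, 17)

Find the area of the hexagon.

Σ = (117) + (426.75) + (613.25) + (184.25) + (407.5) + (747) = 2495.75
Area = |Σ|/2 = 1247.875.

1247.875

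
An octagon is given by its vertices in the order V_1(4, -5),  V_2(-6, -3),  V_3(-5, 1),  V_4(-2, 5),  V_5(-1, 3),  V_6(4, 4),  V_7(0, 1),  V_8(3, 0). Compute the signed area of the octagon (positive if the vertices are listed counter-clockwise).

-58.5

Apply the shoelace formula: 2A = Σ (x_i·y_{i+1} − x_{i+1}·y_i), indices taken mod 8.
Σ = (-42) + (-21) + (-23) + (-1) + (-16) + (4) + (-3) + (-15) = -117
Signed area = Σ/2 = -58.5 (negative ⇒ clockwise traversal).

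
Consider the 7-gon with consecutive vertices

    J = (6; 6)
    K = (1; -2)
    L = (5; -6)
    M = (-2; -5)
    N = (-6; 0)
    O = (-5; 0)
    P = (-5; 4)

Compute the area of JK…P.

77.5

Apply the shoelace (surveyor's) formula: 2A = Σ (x_i·y_{i+1} − x_{i+1}·y_i), indices taken mod 7.
Σ = (-18) + (4) + (-37) + (-30) + (0) + (-20) + (-54) = -155
Area = |Σ|/2 = 77.5.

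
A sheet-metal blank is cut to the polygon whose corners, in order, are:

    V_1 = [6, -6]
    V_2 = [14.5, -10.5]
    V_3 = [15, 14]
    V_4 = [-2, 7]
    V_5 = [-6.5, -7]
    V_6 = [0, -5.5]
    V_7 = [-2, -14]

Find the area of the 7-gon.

Cross-terms: 24, 360.5, 133, 59.5, 35.75, -11, 96  ⇒  Σ = 697.75
Area = |Σ|/2 = 348.875.

348.875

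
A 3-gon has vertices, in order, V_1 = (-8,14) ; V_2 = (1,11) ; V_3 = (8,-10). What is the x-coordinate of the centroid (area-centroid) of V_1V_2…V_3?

1/3

Apply the surveyor's formula. First the cross-terms c_i = x_i·y_{i+1} − x_{i+1}·y_i:
  -102, -98, 32  ⇒  2A = -168, A = -84.
Then Σ (x_i + x_{i+1})·c_i = -168, so x̄ = -168 / (6·(-84)) = 1/3.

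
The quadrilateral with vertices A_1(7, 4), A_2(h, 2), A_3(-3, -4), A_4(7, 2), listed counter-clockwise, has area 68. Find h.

The doubled signed area Σ (x_i y_{i+1} − x_{i+1} y_i) is linear in h.
With h=0 it equals 56; the coefficient of h is -8 (from the two edges through A_2).
So -8·h + 56 = 2·68 = 136 ⇒ h = -10.

-10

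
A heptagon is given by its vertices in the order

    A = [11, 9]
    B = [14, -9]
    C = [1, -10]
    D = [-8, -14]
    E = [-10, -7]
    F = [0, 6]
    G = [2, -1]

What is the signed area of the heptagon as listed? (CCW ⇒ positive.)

-288.5

Apply the shoelace (surveyor's) formula: 2A = Σ (x_i·y_{i+1} − x_{i+1}·y_i), indices taken mod 7.
Σ = (-225) + (-131) + (-94) + (-84) + (-60) + (-12) + (29) = -577
Signed area = Σ/2 = -288.5 (negative ⇒ clockwise traversal).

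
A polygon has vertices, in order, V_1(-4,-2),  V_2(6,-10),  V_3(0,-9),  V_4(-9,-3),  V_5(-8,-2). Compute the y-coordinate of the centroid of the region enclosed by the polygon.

Apply the shoelace (surveyor's) formula. First the cross-terms c_i = x_i·y_{i+1} − x_{i+1}·y_i:
  52, -54, -81, -6, 8  ⇒  2A = -81, A = -40.5.
Then Σ (y_i + y_{i+1})·c_i = 1372, so ȳ = 1372 / (6·(-40.5)) = -1372/243.

-1372/243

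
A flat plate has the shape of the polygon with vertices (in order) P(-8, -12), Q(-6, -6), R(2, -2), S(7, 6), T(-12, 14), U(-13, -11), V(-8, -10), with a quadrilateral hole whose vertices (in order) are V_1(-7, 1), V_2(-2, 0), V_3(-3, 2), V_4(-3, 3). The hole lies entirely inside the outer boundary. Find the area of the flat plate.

Outer boundary:
Apply the shoelace (surveyor's) formula: 2A = Σ (x_i·y_{i+1} − x_{i+1}·y_i), indices taken mod 7.
Cross-terms: -24, 24, 26, 170, 314, 42, 16  ⇒  Σ = 568
Area = |Σ|/2 = 284.
Hole:
Σ = (2) + (-4) + (-3) + (18) = 13
Area = |Σ|/2 = 6.5.
Net area = 284 − 6.5 = 277.5.

277.5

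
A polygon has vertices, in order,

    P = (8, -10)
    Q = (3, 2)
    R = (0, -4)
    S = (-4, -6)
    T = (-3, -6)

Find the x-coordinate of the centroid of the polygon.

Apply the shoelace formula. First the cross-terms c_i = x_i·y_{i+1} − x_{i+1}·y_i:
  46, -12, -16, 6, 78  ⇒  2A = 102, A = 51.
Then Σ (x_i + x_{i+1})·c_i = 882, so x̄ = 882 / (6·51) = 49/17.

49/17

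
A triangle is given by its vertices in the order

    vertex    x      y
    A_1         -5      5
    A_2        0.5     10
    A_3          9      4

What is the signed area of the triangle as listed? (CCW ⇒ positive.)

Apply the shoelace (surveyor's) formula: 2A = Σ (x_i·y_{i+1} − x_{i+1}·y_i), indices taken mod 3.
A_1→A_2: (-5)(10) − (0.5)(5) = -52.5
A_2→A_3: (0.5)(4) − (9)(10) = -88
A_3→A_1: (9)(5) − (-5)(4) = 65
Σ = -75.5
Signed area = Σ/2 = -37.75 (negative ⇒ clockwise traversal).

-37.75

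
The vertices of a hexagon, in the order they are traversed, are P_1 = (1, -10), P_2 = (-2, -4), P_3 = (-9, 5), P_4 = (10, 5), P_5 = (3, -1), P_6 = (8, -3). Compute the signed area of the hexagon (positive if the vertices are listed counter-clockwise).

-134

Σ = (-24) + (-46) + (-95) + (-25) + (-1) + (-77) = -268
Signed area = Σ/2 = -134 (negative ⇒ clockwise traversal).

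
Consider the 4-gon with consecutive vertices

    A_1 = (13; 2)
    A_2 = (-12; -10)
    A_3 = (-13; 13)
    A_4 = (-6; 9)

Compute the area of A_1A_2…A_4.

Σ = (-106) + (-286) + (-39) + (-129) = -560
Area = |Σ|/2 = 280.

280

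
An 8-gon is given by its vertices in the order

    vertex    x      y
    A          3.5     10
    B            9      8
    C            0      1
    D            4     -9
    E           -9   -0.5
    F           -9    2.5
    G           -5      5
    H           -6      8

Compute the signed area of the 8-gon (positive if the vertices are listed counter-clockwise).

Apply the shoelace (surveyor's) formula: 2A = Σ (x_i·y_{i+1} − x_{i+1}·y_i), indices taken mod 8.
Σ = (-62) + (9) + (-4) + (-83) + (-27) + (-32.5) + (-10) + (-88) = -297.5
Signed area = Σ/2 = -148.75 (negative ⇒ clockwise traversal).

-148.75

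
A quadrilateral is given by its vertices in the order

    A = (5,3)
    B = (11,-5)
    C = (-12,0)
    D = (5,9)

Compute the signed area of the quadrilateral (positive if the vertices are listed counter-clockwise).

Apply the shoelace formula: 2A = Σ (x_i·y_{i+1} − x_{i+1}·y_i), indices taken mod 4.
Σ = (-58) + (-60) + (-108) + (-30) = -256
Signed area = Σ/2 = -128 (negative ⇒ clockwise traversal).

-128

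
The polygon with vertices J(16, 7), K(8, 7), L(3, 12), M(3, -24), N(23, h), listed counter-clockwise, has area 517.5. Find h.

-23

The doubled signed area Σ (x_i y_{i+1} − x_{i+1} y_i) is linear in h.
With h=0 it equals 736; the coefficient of h is -13 (from the two edges through N).
So -13·h + 736 = 2·517.5 = 1035 ⇒ h = -23.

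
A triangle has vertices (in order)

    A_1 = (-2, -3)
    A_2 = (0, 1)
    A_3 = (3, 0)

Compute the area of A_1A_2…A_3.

7

Apply the shoelace formula: 2A = Σ (x_i·y_{i+1} − x_{i+1}·y_i), indices taken mod 3.
Σ = (-2) + (-3) + (-9) = -14
Area = |Σ|/2 = 7.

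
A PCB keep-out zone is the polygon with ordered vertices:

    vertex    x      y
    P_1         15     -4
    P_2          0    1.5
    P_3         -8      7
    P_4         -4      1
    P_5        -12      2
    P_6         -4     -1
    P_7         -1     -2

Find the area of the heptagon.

59.75

Σ = (22.5) + (12) + (20) + (4) + (20) + (7) + (34) = 119.5
Area = |Σ|/2 = 59.75.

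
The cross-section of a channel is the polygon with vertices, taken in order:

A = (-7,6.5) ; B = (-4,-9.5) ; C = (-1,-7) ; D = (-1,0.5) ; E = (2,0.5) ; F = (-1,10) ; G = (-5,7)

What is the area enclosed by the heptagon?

91

Σ = (92.5) + (18.5) + (-7.5) + (-1.5) + (20.5) + (43) + (16.5) = 182
Area = |Σ|/2 = 91.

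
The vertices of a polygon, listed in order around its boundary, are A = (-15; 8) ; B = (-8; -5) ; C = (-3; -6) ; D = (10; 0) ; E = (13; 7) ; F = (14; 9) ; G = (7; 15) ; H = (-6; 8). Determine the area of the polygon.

Apply Gauss's area formula: 2A = Σ (x_i·y_{i+1} − x_{i+1}·y_i), indices taken mod 8.
Σ = (139) + (33) + (60) + (70) + (19) + (147) + (146) + (72) = 686
Area = |Σ|/2 = 343.

343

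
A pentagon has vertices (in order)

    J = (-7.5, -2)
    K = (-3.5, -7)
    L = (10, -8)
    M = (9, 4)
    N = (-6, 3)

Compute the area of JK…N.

Σ = (45.5) + (98) + (112) + (51) + (34.5) = 341
Area = |Σ|/2 = 170.5.

170.5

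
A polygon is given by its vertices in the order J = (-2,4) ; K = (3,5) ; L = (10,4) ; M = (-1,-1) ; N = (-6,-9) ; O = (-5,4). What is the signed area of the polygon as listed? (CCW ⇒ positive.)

Apply the shoelace (surveyor's) formula: 2A = Σ (x_i·y_{i+1} − x_{i+1}·y_i), indices taken mod 6.
Σ = (-22) + (-38) + (-6) + (3) + (-69) + (-12) = -144
Signed area = Σ/2 = -72 (negative ⇒ clockwise traversal).

-72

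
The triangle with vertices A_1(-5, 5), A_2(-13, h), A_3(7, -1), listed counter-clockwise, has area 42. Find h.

The doubled signed area Σ (x_i y_{i+1} − x_{i+1} y_i) is linear in h.
With h=0 it equals 108; the coefficient of h is -12 (from the two edges through A_2).
So -12·h + 108 = 2·42 = 84 ⇒ h = 2.

2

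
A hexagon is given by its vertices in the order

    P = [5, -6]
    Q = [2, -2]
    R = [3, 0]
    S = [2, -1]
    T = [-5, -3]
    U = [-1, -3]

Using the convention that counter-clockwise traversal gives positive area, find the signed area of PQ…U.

Apply the surveyor's formula: 2A = Σ (x_i·y_{i+1} − x_{i+1}·y_i), indices taken mod 6.
Cross-terms: 2, 6, -3, -11, 12, 21  ⇒  Σ = 27
Signed area = Σ/2 = 13.5 (positive ⇒ counter-clockwise traversal).

13.5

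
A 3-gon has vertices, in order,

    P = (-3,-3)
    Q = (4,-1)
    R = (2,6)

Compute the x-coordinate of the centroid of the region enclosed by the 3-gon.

Apply Gauss's area formula. First the cross-terms c_i = x_i·y_{i+1} − x_{i+1}·y_i:
  15, 26, 12  ⇒  2A = 53, A = 26.5.
Then Σ (x_i + x_{i+1})·c_i = 159, so x̄ = 159 / (6·26.5) = 1.

1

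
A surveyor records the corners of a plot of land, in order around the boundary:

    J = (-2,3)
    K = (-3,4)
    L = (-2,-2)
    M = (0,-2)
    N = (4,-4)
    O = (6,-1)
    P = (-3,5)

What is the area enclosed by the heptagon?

Apply the shoelace formula: 2A = Σ (x_i·y_{i+1} − x_{i+1}·y_i), indices taken mod 7.
Σ = (1) + (14) + (4) + (8) + (20) + (27) + (1) = 75
Area = |Σ|/2 = 37.5.

37.5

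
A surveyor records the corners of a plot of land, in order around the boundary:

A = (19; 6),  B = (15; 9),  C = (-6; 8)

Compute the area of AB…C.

33.5

Apply Gauss's area formula: 2A = Σ (x_i·y_{i+1} − x_{i+1}·y_i), indices taken mod 3.
Σ = (81) + (174) + (-188) = 67
Area = |Σ|/2 = 33.5.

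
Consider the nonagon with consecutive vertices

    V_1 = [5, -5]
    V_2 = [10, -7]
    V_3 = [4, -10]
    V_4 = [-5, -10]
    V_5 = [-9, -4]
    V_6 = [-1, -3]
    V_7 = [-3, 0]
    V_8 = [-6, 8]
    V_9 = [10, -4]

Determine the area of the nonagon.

Apply the surveyor's formula: 2A = Σ (x_i·y_{i+1} − x_{i+1}·y_i), indices taken mod 9.
V_1→V_2: (5)(-7) − (10)(-5) = 15
V_2→V_3: (10)(-10) − (4)(-7) = -72
V_3→V_4: (4)(-10) − (-5)(-10) = -90
V_4→V_5: (-5)(-4) − (-9)(-10) = -70
V_5→V_6: (-9)(-3) − (-1)(-4) = 23
V_6→V_7: (-1)(0) − (-3)(-3) = -9
V_7→V_8: (-3)(8) − (-6)(0) = -24
V_8→V_9: (-6)(-4) − (10)(8) = -56
V_9→V_1: (10)(-5) − (5)(-4) = -30
Σ = -313
Area = |Σ|/2 = 156.5.

156.5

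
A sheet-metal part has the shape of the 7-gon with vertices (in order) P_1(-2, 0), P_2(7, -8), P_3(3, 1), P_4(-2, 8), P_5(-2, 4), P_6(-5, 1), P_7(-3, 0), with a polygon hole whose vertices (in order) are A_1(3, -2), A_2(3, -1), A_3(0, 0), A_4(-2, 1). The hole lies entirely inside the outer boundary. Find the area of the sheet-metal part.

49

Outer boundary:
Apply Gauss's area formula: 2A = Σ (x_i·y_{i+1} − x_{i+1}·y_i), indices taken mod 7.
Cross-terms: 16, 31, 26, 8, 18, 3, 0  ⇒  Σ = 102
Area = |Σ|/2 = 51.
Hole:
Σ = (3) + (0) + (0) + (1) = 4
Area = |Σ|/2 = 2.
Net area = 51 − 2 = 49.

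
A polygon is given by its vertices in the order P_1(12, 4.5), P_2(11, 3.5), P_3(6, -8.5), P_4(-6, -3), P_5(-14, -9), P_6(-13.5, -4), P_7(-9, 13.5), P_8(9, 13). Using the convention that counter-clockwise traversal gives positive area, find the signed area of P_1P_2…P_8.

Apply the shoelace (surveyor's) formula: 2A = Σ (x_i·y_{i+1} − x_{i+1}·y_i), indices taken mod 8.
Σ = (-7.5) + (-114.5) + (-69) + (12) + (-65.5) + (-218.25) + (-238.5) + (-115.5) = -816.75
Signed area = Σ/2 = -408.375 (negative ⇒ clockwise traversal).

-408.375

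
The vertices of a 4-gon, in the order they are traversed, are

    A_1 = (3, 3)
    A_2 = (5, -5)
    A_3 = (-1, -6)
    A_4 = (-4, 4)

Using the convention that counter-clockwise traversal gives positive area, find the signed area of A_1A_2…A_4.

-58.5

Apply the shoelace formula: 2A = Σ (x_i·y_{i+1} − x_{i+1}·y_i), indices taken mod 4.
Σ = (-30) + (-35) + (-28) + (-24) = -117
Signed area = Σ/2 = -58.5 (negative ⇒ clockwise traversal).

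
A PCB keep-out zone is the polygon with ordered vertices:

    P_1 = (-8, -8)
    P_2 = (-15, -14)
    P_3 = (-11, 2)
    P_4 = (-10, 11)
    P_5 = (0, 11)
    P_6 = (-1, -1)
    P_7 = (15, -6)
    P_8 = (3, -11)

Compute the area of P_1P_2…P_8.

Apply Gauss's area formula: 2A = Σ (x_i·y_{i+1} − x_{i+1}·y_i), indices taken mod 8.
Σ = (-8) + (-184) + (-101) + (-110) + (11) + (21) + (-147) + (-112) = -630
Area = |Σ|/2 = 315.

315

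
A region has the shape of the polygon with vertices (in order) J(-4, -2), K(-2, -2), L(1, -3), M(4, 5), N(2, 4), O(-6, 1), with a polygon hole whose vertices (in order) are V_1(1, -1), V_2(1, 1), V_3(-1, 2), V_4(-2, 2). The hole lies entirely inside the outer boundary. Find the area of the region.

35

Outer boundary:
Apply the shoelace (surveyor's) formula: 2A = Σ (x_i·y_{i+1} − x_{i+1}·y_i), indices taken mod 6.
Σ = (4) + (8) + (17) + (6) + (26) + (16) = 77
Area = |Σ|/2 = 38.5.
Hole:
Apply the shoelace (surveyor's) formula: 2A = Σ (x_i·y_{i+1} − x_{i+1}·y_i), indices taken mod 4.
V_1→V_2: (1)(1) − (1)(-1) = 2
V_2→V_3: (1)(2) − (-1)(1) = 3
V_3→V_4: (-1)(2) − (-2)(2) = 2
V_4→V_1: (-2)(-1) − (1)(2) = 0
Σ = 7
Area = |Σ|/2 = 3.5.
Net area = 38.5 − 3.5 = 35.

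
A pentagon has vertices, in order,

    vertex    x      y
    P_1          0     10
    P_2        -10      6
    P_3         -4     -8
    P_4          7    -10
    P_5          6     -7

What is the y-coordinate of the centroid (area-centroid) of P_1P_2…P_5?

-49/159

Apply Gauss's area formula. First the cross-terms c_i = x_i·y_{i+1} − x_{i+1}·y_i:
  100, 104, 96, 11, 60  ⇒  2A = 371, A = 185.5.
Then Σ (y_i + y_{i+1})·c_i = -343, so ȳ = -343 / (6·185.5) = -49/159.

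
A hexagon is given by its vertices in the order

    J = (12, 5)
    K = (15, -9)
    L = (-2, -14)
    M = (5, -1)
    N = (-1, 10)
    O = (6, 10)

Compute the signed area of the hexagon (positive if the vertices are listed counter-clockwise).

-225

Apply Gauss's area formula: 2A = Σ (x_i·y_{i+1} − x_{i+1}·y_i), indices taken mod 6.
Σ = (-183) + (-228) + (72) + (49) + (-70) + (-90) = -450
Signed area = Σ/2 = -225 (negative ⇒ clockwise traversal).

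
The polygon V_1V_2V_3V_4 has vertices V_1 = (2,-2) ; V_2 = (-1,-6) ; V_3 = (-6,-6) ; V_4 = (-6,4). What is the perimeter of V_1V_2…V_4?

|V_1V_2| = √((-3)² + (-4)²) = √25 = 5
|V_2V_3| = √((-5)² + (0)²) = √25 = 5
|V_3V_4| = √((0)² + (10)²) = √100 = 10
|V_4V_1| = √((8)² + (-6)²) = √100 = 10
Perimeter = 5 + 5 + 10 + 10 = 30.

30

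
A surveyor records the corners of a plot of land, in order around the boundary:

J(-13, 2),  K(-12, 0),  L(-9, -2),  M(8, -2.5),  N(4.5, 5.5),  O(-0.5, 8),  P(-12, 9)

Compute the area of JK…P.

182.5

Apply Gauss's area formula: 2A = Σ (x_i·y_{i+1} − x_{i+1}·y_i), indices taken mod 7.
Σ = (24) + (24) + (38.5) + (55.25) + (38.75) + (91.5) + (93) = 365
Area = |Σ|/2 = 182.5.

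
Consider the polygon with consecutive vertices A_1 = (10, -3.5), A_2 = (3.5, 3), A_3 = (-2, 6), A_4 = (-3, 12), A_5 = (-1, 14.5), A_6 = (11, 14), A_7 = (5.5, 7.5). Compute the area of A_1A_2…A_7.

115.25

Σ = (42.25) + (27) + (-6) + (-31.5) + (-173.5) + (5.5) + (-94.25) = -230.5
Area = |Σ|/2 = 115.25.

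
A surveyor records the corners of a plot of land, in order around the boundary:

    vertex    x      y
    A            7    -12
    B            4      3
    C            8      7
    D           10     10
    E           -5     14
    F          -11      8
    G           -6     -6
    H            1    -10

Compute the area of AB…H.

Apply the shoelace (surveyor's) formula: 2A = Σ (x_i·y_{i+1} − x_{i+1}·y_i), indices taken mod 8.
Σ = (69) + (4) + (10) + (190) + (114) + (114) + (66) + (58) = 625
Area = |Σ|/2 = 312.5.

312.5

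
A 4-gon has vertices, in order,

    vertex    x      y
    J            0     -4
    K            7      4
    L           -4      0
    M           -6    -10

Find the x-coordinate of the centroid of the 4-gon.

-25/27

Apply the shoelace (surveyor's) formula. First the cross-terms c_i = x_i·y_{i+1} − x_{i+1}·y_i:
  28, 16, 40, 24  ⇒  2A = 108, A = 54.
Then Σ (x_i + x_{i+1})·c_i = -300, so x̄ = -300 / (6·54) = -25/27.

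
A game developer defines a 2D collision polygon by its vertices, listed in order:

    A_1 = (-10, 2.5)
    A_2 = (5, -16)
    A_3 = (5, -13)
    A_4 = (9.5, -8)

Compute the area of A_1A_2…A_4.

94.875

Apply the shoelace formula: 2A = Σ (x_i·y_{i+1} − x_{i+1}·y_i), indices taken mod 4.
A_1→A_2: (-10)(-16) − (5)(2.5) = 147.5
A_2→A_3: (5)(-13) − (5)(-16) = 15
A_3→A_4: (5)(-8) − (9.5)(-13) = 83.5
A_4→A_1: (9.5)(2.5) − (-10)(-8) = -56.25
Σ = 189.75
Area = |Σ|/2 = 94.875.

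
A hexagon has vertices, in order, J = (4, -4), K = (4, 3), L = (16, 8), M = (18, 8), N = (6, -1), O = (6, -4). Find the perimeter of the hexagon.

42

|JK| = √((0)² + (7)²) = √49 = 7
|KL| = √((12)² + (5)²) = √169 = 13
|LM| = √((2)² + (0)²) = √4 = 2
|MN| = √((-12)² + (-9)²) = √225 = 15
|NO| = √((0)² + (-3)²) = √9 = 3
|OJ| = √((-2)² + (0)²) = √4 = 2
Perimeter = 7 + 13 + 2 + 15 + 3 + 2 = 42.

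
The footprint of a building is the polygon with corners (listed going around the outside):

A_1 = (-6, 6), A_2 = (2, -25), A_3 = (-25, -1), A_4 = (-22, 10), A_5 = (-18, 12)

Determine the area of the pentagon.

Apply the shoelace (surveyor's) formula: 2A = Σ (x_i·y_{i+1} − x_{i+1}·y_i), indices taken mod 5.
Σ = (138) + (-627) + (-272) + (-84) + (-36) = -881
Area = |Σ|/2 = 440.5.

440.5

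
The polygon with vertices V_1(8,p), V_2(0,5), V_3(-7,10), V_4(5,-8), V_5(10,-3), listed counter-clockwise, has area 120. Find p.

7

Write out the shoelace sum; only the two edges meeting at V_1 involve p:
2·Area = [(10·p − 8·(-3)) + (8·5 − 0·p)] + 106
       = 10·p + 170 = 240
⇒ p = 7.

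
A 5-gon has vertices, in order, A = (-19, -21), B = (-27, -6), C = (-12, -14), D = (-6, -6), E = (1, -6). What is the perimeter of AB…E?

|AB| = √((-8)² + (15)²) = √289 = 17
|BC| = √((15)² + (-8)²) = √289 = 17
|CD| = √((6)² + (8)²) = √100 = 10
|DE| = √((7)² + (0)²) = √49 = 7
|EA| = √((-20)² + (-15)²) = √625 = 25
Perimeter = 17 + 17 + 10 + 7 + 25 = 76.

76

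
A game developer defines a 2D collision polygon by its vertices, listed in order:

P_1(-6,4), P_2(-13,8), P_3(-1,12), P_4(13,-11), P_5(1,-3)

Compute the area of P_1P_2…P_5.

Cross-terms: 4, -148, -145, -28, -14  ⇒  Σ = -331
Area = |Σ|/2 = 165.5.

165.5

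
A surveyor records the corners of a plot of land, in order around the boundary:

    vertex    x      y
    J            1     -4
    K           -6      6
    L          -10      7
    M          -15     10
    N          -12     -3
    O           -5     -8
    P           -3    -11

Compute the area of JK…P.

152.5

Cross-terms: -18, 18, 5, 165, 81, 31, 23  ⇒  Σ = 305
Area = |Σ|/2 = 152.5.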